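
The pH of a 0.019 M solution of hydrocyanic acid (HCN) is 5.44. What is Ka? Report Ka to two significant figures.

Ka = 6.9 × 10^-10

[H+] = 10^(-5.44) = 3.63 × 10^-6 M
At equilibrium [HA] = 0.019 − 3.63 × 10^-6 = 1.90 × 10^-2 M
Ka = [H+][A-]/[HA] = (3.63 × 10^-6)² / 1.90 × 10^-2 = 6.9 × 10^-10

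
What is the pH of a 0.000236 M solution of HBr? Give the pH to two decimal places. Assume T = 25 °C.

pH = 3.63

HBr is a strong acid and dissociates completely, so [H+] = 0.000236 M.
pH = -log(0.000236) = 3.63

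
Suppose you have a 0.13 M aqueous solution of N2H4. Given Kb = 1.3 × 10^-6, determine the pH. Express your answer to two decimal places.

pH = 10.61

N2H4 + H2O ⇌ N2H5+ + OH-
Kb = x²/(0.13 − x) = 1.3 × 10^-6
Assume x ≪ 0.13: x ≈ √(1.3 × 10^-6 × 0.13) = 4.11 × 10^-4 M
Check: 0.32% ionized — well under 5%, approximation valid.
pOH = 3.39, so pH = 14.00 − pOH = 10.61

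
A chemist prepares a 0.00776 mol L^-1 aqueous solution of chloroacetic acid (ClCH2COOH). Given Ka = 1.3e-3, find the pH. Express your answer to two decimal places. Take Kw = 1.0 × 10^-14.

pH = 2.59

ClCH2COOH ⇌ ClCH2COO- + H+
Ka = [H+]²/(0.00776 − [H+]) = 1.3 × 10^-3
[H+] is not negligible relative to C₀; solve [H+]² + 0.0013·[H+] − 1.01e-05 = 0.
[H+] = [−0.0013 + √(0.0013² + 4.04e-05)]/2 = 2.59 × 10^-3 M
pH = −log(2.59 × 10^-3) = 2.59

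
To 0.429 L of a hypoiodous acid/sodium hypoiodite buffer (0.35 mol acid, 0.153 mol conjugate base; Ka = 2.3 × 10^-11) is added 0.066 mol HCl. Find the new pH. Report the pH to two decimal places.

After neutralization: n(HOI) = 0.416 mol, n(OI-) = 0.087 mol.
pKa = −log(2.3 × 10^-11) = 10.638
pH = pKa + log(n_OI-/n_HOI) = 10.638 + log(0.087/0.416) = 10.638 + (-0.680)

pH = 9.96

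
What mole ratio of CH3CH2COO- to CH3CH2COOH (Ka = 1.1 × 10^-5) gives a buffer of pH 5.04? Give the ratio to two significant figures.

pKa = -log(1.1 × 10^-5) = 4.959
pH = pKa + log(r) ⇒ log(r) = 5.04 − 4.959 = +0.081
r = [CH3CH2COO-]/[CH3CH2COOH] = 10^(+0.081) = 1.21

ratio = 1.2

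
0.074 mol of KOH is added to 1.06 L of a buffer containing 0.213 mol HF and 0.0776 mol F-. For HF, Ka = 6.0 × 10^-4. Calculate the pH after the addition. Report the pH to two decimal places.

OH- converts HF to F-: HF → 0.139 mol, F- → 0.152 mol.
pKa = −log(6.0 × 10^-4) = 3.222
Henderson–Hasselbalch with mole ratio 0.152/0.139: pH = 3.222 + (+0.039)

pH = 3.26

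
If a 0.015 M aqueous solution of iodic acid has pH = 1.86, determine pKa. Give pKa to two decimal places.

[H+] = 10^(-1.86) = 1.38 × 10^-2 M
At equilibrium [HA] = 0.015 − 1.38 × 10^-2 = 1.20 × 10^-3 M
Ka = [H+][A-]/[HA] = (1.38 × 10^-2)² / 1.20 × 10^-3 = 1.59 × 10^-1
pKa = -log(1.59 × 10^-1) = 0.80

pKa = 0.80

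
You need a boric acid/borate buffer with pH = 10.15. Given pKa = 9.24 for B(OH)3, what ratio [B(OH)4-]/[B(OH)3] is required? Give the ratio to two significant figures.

ratio = 8.1

pH = pKa + log(r) ⇒ log(r) = 10.15 − 9.24 = +0.91
r = [B(OH)4-]/[B(OH)3] = 10^(+0.91) = 8.13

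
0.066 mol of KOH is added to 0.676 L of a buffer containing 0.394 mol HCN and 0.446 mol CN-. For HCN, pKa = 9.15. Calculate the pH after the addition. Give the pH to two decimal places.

After neutralization: n(HCN) = 0.328 mol, n(CN-) = 0.512 mol.
pH = pKa + log(n_CN-/n_HCN) = 9.15 + log(0.512/0.328) = 9.15 + (+0.193)

pH = 9.34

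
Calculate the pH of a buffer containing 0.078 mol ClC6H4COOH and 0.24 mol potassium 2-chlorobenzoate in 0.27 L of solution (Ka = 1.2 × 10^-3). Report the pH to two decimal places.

pH = 3.41

pKa = −log(1.2 × 10^-3) = 2.921
Henderson–Hasselbalch: pH = pKa + log([ClC6H4COO-]/[ClC6H4COOH]) = 2.921 + log(0.24/0.078)
pH = 2.921 + (+0.488) = 3.41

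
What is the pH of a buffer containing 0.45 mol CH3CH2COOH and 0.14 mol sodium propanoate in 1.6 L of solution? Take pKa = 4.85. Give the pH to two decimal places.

pH = 4.34

Using pH = pKa + log([base]/[acid]) with [base]/[acid] = 0.14/0.45:
pH = 4.85 + (-0.507) = 4.34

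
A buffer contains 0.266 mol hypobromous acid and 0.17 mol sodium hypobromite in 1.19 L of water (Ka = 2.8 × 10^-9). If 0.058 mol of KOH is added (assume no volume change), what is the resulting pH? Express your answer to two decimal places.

OH- converts HOBr to OBr-: HOBr → 0.208 mol, OBr- → 0.228 mol.
pKa = −log(2.8 × 10^-9) = 8.553
pH = pKa + log([A⁻]/[HA]) = 8.553 + log(0.228/0.208) = 8.553 +0.040

pH = 8.59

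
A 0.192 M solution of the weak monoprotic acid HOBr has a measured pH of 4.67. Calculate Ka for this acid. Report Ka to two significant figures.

[H+] = 10^(-4.67) = 2.14 × 10^-5 M
At equilibrium [HA] = 0.192 − 2.14 × 10^-5 = 1.92 × 10^-1 M
Ka = [H+][A-]/[HA] = (2.14 × 10^-5)² / 1.92 × 10^-1 = 2.4 × 10^-9

Ka = 2.4 × 10^-9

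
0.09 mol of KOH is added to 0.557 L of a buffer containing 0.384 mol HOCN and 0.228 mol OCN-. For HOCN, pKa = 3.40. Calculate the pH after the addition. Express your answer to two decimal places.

pH = 3.43

OH- converts HOCN to OCN-: HOCN → 0.294 mol, OCN- → 0.318 mol.
pH = pKa + log([A⁻]/[HA]) = 3.40 + log(0.318/0.294) = 3.40 +0.034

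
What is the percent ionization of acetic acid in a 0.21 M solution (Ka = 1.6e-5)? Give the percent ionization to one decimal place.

CH3COOH ⇌ CH3COO- + H+; let x = [H+] at equilibrium.
x ≈ √(Ka·C₀) = √(1.6 × 10^-5 × 0.21) = 1.83 × 10^-3 M
Fraction ionized = 1.83 × 10^-3 / 0.21 = 0.0087 → 0.9%

0.9%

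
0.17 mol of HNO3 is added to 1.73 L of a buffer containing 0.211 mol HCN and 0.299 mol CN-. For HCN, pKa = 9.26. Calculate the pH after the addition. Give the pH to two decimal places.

pH = 8.79

Added H+ converts CN- to HCN: HCN → 0.381 mol, CN- → 0.129 mol.
Henderson–Hasselbalch with mole ratio 0.129/0.381: pH = 9.26 + (-0.470)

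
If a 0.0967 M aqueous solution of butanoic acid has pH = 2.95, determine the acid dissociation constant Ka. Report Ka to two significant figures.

Ka = 1.3 × 10^-5

[H+] = 10^(-2.95) = 1.12 × 10^-3 M
At equilibrium [HA] = 0.0967 − 1.12 × 10^-3 = 9.56 × 10^-2 M
Ka = [H+][A-]/[HA] = (1.12 × 10^-3)² / 9.56 × 10^-2 = 1.3 × 10^-5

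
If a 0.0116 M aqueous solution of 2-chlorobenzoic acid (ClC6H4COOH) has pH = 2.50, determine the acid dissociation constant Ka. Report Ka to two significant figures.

[H+] = 10^(-2.50) = 3.16 × 10^-3 M
At equilibrium [HA] = 0.0116 − 3.16 × 10^-3 = 8.44 × 10^-3 M
Ka = [H+][A-]/[HA] = (3.16 × 10^-3)² / 8.44 × 10^-3 = 1.2 × 10^-3

Ka = 1.2 × 10^-3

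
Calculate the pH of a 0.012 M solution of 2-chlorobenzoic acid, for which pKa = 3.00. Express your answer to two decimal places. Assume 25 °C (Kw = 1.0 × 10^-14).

ClC6H4COOH ⇌ ClC6H4COO- + H+
Ka = 10^(−3.00) = 1.00 × 10^-3
Ka = [H+]²/(0.012 − [H+]) = 1.00 × 10^-3
The 5% rule fails; solving [H+]² + Ka·[H+] − Ka·C₀ = 0 exactly:
[H+] = (−Ka + √(Ka² + 4·Ka·C₀))/2 = 3.00 × 10^-3 M
pH = −log[H+] = −log(3.00 × 10^-3) = 2.52

pH = 2.52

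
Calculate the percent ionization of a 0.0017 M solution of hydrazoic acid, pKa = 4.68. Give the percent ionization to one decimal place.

10.5%

HN3 ⇌ N3- + H+; let x = [H+] at equilibrium.
Ka = 10^(−4.68) = 2.09 × 10^-5
Solve x² + 2.09e-05x − 3.55e-08 = 0 → x = 1.78 × 10^-4 M
% ionization = x/C₀ × 100% = 1.78 × 10^-4/0.0017 × 100% = 10.5%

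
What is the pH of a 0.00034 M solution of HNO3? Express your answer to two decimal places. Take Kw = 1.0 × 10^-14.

pH = 3.47

HNO3 is a strong acid and dissociates completely, so [H+] = 0.00034 M.
pH = -log(0.00034) = 3.47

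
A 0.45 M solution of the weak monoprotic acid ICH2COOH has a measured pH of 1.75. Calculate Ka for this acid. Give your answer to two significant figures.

[H+] = 10^(-1.75) = 1.78 × 10^-2 M
At equilibrium [HA] = 0.45 − 1.78 × 10^-2 = 4.32 × 10^-1 M
Ka = [H+][A-]/[HA] = (1.78 × 10^-2)² / 4.32 × 10^-1 = 7.3 × 10^-4

Ka = 7.3 × 10^-4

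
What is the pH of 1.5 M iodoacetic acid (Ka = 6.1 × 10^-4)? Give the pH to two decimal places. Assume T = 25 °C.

ICH2COOH ⇌ ICH2COO- + H+
From the ICE table, Ka = [H+]²/(1.5 − [H+]) = 6.1 × 10^-4.
Since Ka ≪ C₀, [H+] ≈ √(Ka·C₀) = 3.02 × 10^-2 M.
Check: 2% ionized — well under 5%, approximation valid.
pH = −log[H+] = −log(3.02 × 10^-2) = 1.52

pH = 1.52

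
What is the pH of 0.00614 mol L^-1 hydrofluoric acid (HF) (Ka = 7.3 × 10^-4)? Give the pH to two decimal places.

HF ⇌ F- + H+
From the ICE table, Ka = [H+]²/(0.00614 − [H+]) = 7.3 × 10^-4.
The 5% rule fails; solving [H+]² + Ka·[H+] − Ka·C₀ = 0 exactly:
[H+] = [−0.00073 + √(0.00073² + 1.79e-05)]/2 = 1.78 × 10^-3 M
pH = −log[H+] = −log(1.78 × 10^-3) = 2.75

pH = 2.75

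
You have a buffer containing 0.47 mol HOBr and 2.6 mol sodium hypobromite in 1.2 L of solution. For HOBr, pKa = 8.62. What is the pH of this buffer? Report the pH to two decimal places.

pH = 9.36

Using pH = pKa + log([base]/[acid]) with [base]/[acid] = 2.6/0.47:
pH = 8.62 + (+0.743) = 9.36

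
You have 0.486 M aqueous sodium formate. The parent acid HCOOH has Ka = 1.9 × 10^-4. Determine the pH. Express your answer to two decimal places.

pH = 8.70

HCOO- is the conjugate base of the weak acid HCOOH.
Kb = Kw/Ka = 1.0×10^-14 / 1.9 × 10^-4 = 5.26 × 10^-11
Let x = [OH-] at equilibrium. Kb = x²/(0.486 − x).
Since Kb ≪ C₀, x ≈ √(Kb·C₀) = 5.06 × 10^-6 M.
pOH = −log(5.06 × 10^-6) = 5.30; pH = 14.00 − 5.30 = 8.70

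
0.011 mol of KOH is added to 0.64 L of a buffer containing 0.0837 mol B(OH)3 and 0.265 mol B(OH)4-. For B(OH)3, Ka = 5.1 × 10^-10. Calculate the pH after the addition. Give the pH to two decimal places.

After neutralization: n(B(OH)3) = 0.0727 mol, n(B(OH)4-) = 0.276 mol.
pKa = −log(5.1 × 10^-10) = 9.292
Henderson–Hasselbalch with mole ratio 0.276/0.0727: pH = 9.292 + (+0.579)

pH = 9.87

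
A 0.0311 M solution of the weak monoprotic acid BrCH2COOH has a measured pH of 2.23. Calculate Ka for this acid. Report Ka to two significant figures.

Ka = 1.4 × 10^-3

[H+] = 10^(-2.23) = 5.89 × 10^-3 M
At equilibrium [HA] = 0.0311 − 5.89 × 10^-3 = 2.52 × 10^-2 M
Ka = [H+][A-]/[HA] = (5.89 × 10^-3)² / 2.52 × 10^-2 = 1.4 × 10^-3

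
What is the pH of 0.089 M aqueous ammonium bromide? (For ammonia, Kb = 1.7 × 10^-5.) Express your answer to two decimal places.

pH = 5.14

NH4+ is the conjugate acid of the weak base NH3.
Ka = Kw/Kb = 1.0×10^-14 / 1.7 × 10^-5 = 5.88 × 10^-10
From the ICE table, Ka = [H+]²/(0.089 − [H+]) = 5.88 × 10^-10.
Assume [H+] ≪ 0.089: [H+] ≈ √(5.88 × 10^-10 × 0.089) = 7.23 × 10^-6 M
([H+]/C₀ = 0.0081% < 5%, so the approximation holds.)
pH = −log(7.23 × 10^-6) = 5.14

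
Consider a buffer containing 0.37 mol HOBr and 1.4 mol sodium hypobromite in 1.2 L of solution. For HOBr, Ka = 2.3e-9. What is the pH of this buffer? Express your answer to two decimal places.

pKa = −log(2.3 × 10^-9) = 8.638
Using pH = pKa + log([base]/[acid]) with [base]/[acid] = 1.4/0.37:
pH = 8.638 + (+0.578) = 9.22

pH = 9.22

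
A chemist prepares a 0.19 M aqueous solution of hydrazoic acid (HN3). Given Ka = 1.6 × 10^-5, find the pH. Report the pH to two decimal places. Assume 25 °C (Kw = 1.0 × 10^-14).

pH = 2.76

HN3 ⇌ N3- + H+
Ka = [H+]²/(0.19 − [H+]) = 1.6 × 10^-5
Neglecting [H+] in the denominator: [H+] = √(1.6 × 10^-5 × 0.19) = 1.74 × 10^-3 M
([H+]/C₀ = 0.92% < 5%, so the approximation holds.)
pH = −log[H+] = −log(1.74 × 10^-3) = 2.76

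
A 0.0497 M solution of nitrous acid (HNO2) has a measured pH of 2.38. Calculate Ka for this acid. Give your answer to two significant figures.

Ka = 3.8 × 10^-4

[H+] = 10^(-2.38) = 4.17 × 10^-3 M
At equilibrium [HA] = 0.0497 − 4.17 × 10^-3 = 4.55 × 10^-2 M
Ka = [H+][A-]/[HA] = (4.17 × 10^-3)² / 4.55 × 10^-2 = 3.8 × 10^-4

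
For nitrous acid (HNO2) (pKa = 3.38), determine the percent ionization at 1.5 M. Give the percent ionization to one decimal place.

HNO2 ⇌ NO2- + H+; let x = [H+] at equilibrium.
Ka = 10^(−3.38) = 4.17 × 10^-4
x ≈ √(Ka·C₀) = √(4.17 × 10^-4 × 1.5) = 2.50 × 10^-2 M
Fraction ionized = 2.50 × 10^-2 / 1.5 = 0.0167 → 1.7%

1.7%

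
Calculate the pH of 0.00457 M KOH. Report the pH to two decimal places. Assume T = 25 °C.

KOH is a strong base; [OH-] = 0.00457 M.
pOH = -log(0.00457) = 2.34
pH = 14.00 - 2.34 = 11.66

pH = 11.66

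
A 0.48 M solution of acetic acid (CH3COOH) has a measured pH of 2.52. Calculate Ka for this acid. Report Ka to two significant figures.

[H+] = 10^(-2.52) = 3.02 × 10^-3 M
At equilibrium [HA] = 0.48 − 3.02 × 10^-3 = 4.77 × 10^-1 M
Ka = [H+][A-]/[HA] = (3.02 × 10^-3)² / 4.77 × 10^-1 = 1.9 × 10^-5

Ka = 1.9 × 10^-5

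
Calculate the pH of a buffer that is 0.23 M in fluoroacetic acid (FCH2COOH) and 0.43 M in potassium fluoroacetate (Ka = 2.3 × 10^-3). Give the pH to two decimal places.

pKa = −log(2.3 × 10^-3) = 2.638
Using pH = pKa + log([base]/[acid]) with [base]/[acid] = 0.43/0.23:
pH = 2.638 + (+0.272) = 2.91

pH = 2.91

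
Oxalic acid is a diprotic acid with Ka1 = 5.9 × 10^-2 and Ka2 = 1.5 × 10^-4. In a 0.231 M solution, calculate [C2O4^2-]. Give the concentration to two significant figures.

1.5 × 10^-4 M

First ionization gives [H+] ≈ [HC2O4-] = 9.09 × 10^-2 M.
Second step: Ka2 = [H+][C2O4^2-]/[HC2O4-] ≈ [C2O4^2-] (since [H+] ≈ [HC2O4-]).
So [C2O4^2-] ≈ Ka2.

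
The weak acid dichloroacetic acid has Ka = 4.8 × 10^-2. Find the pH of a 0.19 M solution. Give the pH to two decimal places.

pH = 1.13

Cl2CHCOOH ⇌ Cl2CHCOO- + H+
Ka = [H+]²/(0.19 − [H+]) = 4.8 × 10^-2
The 5% rule fails; solving [H+]² + Ka·[H+] − Ka·C₀ = 0 exactly:
[H+] = [−0.048 + √(0.048² + 0.0365)]/2 = 7.45 × 10^-2 M
pH = −log[H+] = −log(7.45 × 10^-2) = 1.13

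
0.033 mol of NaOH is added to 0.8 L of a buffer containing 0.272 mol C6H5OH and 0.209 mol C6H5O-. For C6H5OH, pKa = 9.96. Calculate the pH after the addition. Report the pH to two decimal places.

pH = 9.97

After neutralization: n(C6H5OH) = 0.239 mol, n(C6H5O-) = 0.242 mol.
pH = pKa + log(n_C6H5O-/n_C6H5OH) = 9.96 + log(0.242/0.239) = 9.96 + (+0.005)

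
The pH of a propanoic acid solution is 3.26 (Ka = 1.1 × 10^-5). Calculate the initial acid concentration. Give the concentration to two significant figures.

C₀ = 2.8 × 10^-2 M

[H+] = 10^(-3.26) = 5.50 × 10^-4 M = x
Ka = x²/(C₀ − x) ⇒ C₀ = x + x²/Ka
C₀ = 5.50 × 10^-4 + (5.50 × 10^-4)²/(1.1 × 10^-5) = 2.81 × 10^-2 M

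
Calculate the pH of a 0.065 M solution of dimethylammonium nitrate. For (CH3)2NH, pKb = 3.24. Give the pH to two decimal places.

(CH3)2NH2+ is the conjugate acid of the weak base (CH3)2NH.
Kb = 10^(−3.24) = 5.75 × 10^-4
Ka = Kw/Kb = 1.0×10^-14 / 5.75 × 10^-4 = 1.74 × 10^-11
From the ICE table, Ka = x²/(0.065 − x) = 1.74 × 10^-11.
Since Ka ≪ C₀, x ≈ √(Ka·C₀) = 1.06 × 10^-6 M.
Check: 0.0016% ionized — well under 5%, approximation valid.
pH = −log(1.06 × 10^-6) = 5.97

pH = 5.97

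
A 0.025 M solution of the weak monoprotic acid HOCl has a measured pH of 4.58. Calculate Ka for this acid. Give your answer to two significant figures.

Ka = 2.8 × 10^-8

[H+] = 10^(-4.58) = 2.63 × 10^-5 M
At equilibrium [HA] = 0.025 − 2.63 × 10^-5 = 2.50 × 10^-2 M
Ka = [H+][A-]/[HA] = (2.63 × 10^-5)² / 2.50 × 10^-2 = 2.8 × 10^-8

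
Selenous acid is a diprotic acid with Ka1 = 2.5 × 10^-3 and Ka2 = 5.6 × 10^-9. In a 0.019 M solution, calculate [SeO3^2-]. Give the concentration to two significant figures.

5.6 × 10^-9 M

First ionization gives [H+] ≈ [HSeO3-] = 5.75 × 10^-3 M.
Second step: Ka2 = [H+][SeO3^2-]/[HSeO3-] ≈ [SeO3^2-] (since [H+] ≈ [HSeO3-]).
So [SeO3^2-] ≈ Ka2.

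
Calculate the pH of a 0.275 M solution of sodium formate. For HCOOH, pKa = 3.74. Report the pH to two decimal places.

pH = 8.59

HCOO- is the conjugate base of the weak acid HCOOH.
Ka = 10^(−3.74) = 1.82 × 10^-4
Kb = Kw/Ka = 1.0×10^-14 / 1.82 × 10^-4 = 5.49 × 10^-11
From the ICE table, Kb = [OH-]²/(0.275 − [OH-]) = 5.49 × 10^-11.
Assume [OH-] ≪ 0.275: [OH-] ≈ √(5.49 × 10^-11 × 0.275) = 3.89 × 10^-6 M
pOH = −log(3.89 × 10^-6) = 5.41; pH = 14.00 − 5.41 = 8.59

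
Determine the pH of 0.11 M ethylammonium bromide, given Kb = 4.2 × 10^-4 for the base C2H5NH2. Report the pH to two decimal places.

C2H5NH3+ is the conjugate acid of the weak base C2H5NH2.
Ka = Kw/Kb = 1.0×10^-14 / 4.2 × 10^-4 = 2.38 × 10^-11
Ka = x²/(0.11 − x) = 2.38 × 10^-11
Neglecting x in the denominator: x = √(2.38 × 10^-11 × 0.11) = 1.62 × 10^-6 M
Check: 0.0015% ionized — well under 5%, approximation valid.
pH = −log[H+] = −log(1.62 × 10^-6) = 5.79

pH = 5.79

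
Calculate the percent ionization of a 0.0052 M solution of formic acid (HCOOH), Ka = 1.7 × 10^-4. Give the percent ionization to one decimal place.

HCOOH ⇌ HCOO- + H+; let x = [H+] at equilibrium.
Ka = x²/(C₀ − x); solving the quadratic gives x = 8.59 × 10^-4 M.
% ionization = x/C₀ × 100% = 8.59 × 10^-4/0.0052 × 100% = 16.5%

16.5%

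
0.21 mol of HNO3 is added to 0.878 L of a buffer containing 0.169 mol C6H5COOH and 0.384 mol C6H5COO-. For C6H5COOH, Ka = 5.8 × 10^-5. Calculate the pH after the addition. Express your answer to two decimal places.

After neutralization: n(C6H5COOH) = 0.379 mol, n(C6H5COO-) = 0.174 mol.
pKa = −log(5.8 × 10^-5) = 4.237
Henderson–Hasselbalch with mole ratio 0.174/0.379: pH = 4.237 + (-0.338)

pH = 3.90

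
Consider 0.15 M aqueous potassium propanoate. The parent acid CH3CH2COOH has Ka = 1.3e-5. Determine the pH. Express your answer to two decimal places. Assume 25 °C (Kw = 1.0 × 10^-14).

pH = 9.03

CH3CH2COO- is the conjugate base of the weak acid CH3CH2COOH.
Kb = Kw/Ka = 1.0×10^-14 / 1.3 × 10^-5 = 7.69 × 10^-10
From the ICE table, Kb = [OH-]²/(0.15 − [OH-]) = 7.69 × 10^-10.
Assume [OH-] ≪ 0.15: [OH-] ≈ √(7.69 × 10^-10 × 0.15) = 1.07 × 10^-5 M
Check: 0.0072% ionized — well under 5%, approximation valid.
pOH = −log(1.07 × 10^-5) = 4.97; pH = 14.00 − 4.97 = 9.03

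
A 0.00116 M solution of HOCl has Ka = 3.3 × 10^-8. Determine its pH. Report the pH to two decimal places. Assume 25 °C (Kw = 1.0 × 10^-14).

HOCl ⇌ OCl- + H+
From the ICE table, Ka = [H+]²/(0.00116 − [H+]) = 3.3 × 10^-8.
Since Ka ≪ C₀, [H+] ≈ √(Ka·C₀) = 6.19 × 10^-6 M.
pH = −log[H+] = −log(6.19 × 10^-6) = 5.21

pH = 5.21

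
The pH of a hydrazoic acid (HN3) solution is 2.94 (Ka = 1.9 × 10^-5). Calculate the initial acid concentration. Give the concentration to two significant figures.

C₀ = 7.1 × 10^-2 M

[H+] = 10^(-2.94) = 1.15 × 10^-3 M = x
Ka = x²/(C₀ − x) ⇒ C₀ = x + x²/Ka
C₀ = 1.15 × 10^-3 + (1.15 × 10^-3)²/(1.9 × 10^-5) = 7.08 × 10^-2 M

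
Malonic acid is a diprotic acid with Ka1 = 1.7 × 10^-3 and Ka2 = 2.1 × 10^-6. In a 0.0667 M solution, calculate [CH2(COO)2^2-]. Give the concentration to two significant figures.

First ionization gives [H+] ≈ [CH2(COOH)COO-] = 9.83 × 10^-3 M.
Second step: Ka2 = [H+][CH2(COO)2^2-]/[CH2(COOH)COO-] ≈ [CH2(COO)2^2-] (since [H+] ≈ [CH2(COOH)COO-]).
So [CH2(COO)2^2-] ≈ Ka2.

2.1 × 10^-6 M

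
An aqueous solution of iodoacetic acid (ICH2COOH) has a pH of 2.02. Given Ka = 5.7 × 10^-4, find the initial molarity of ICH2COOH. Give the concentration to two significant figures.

C₀ = 1.7 × 10^-1 M

[H+] = 10^(-2.02) = 9.55 × 10^-3 M = x
Ka = x²/(C₀ − x) ⇒ C₀ = x + x²/Ka
C₀ = 9.55 × 10^-3 + (9.55 × 10^-3)²/(5.7 × 10^-4) = 1.70 × 10^-1 M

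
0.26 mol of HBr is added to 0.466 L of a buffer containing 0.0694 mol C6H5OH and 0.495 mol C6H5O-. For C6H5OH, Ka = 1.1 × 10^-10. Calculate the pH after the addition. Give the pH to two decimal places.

pH = 9.81

Added H+ converts C6H5O- to C6H5OH: C6H5OH → 0.329 mol, C6H5O- → 0.235 mol.
pKa = −log(1.1 × 10^-10) = 9.959
Henderson–Hasselbalch with mole ratio 0.235/0.329: pH = 9.959 + (-0.146)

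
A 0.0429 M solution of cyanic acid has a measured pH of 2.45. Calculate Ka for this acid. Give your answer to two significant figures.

[H+] = 10^(-2.45) = 3.55 × 10^-3 M
At equilibrium [HA] = 0.0429 − 3.55 × 10^-3 = 3.94 × 10^-2 M
Ka = [H+][A-]/[HA] = (3.55 × 10^-3)² / 3.94 × 10^-2 = 3.2 × 10^-4

Ka = 3.2 × 10^-4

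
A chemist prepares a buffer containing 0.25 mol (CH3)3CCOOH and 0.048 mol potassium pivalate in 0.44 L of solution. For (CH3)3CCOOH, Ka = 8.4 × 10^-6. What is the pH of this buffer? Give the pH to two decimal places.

pKa = −log(8.4 × 10^-6) = 5.076
Using pH = pKa + log([base]/[acid]) with [base]/[acid] = 0.048/0.25:
pH = 5.076 + (-0.717) = 4.36

pH = 4.36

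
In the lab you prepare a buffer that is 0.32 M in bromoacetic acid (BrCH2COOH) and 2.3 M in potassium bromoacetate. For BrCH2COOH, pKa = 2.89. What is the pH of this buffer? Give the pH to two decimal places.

pH = pKa + log([A⁻]/[HA]) = 2.89 + log(2.3/0.32)
pH = 2.89 + (+0.857) = 3.75

pH = 3.75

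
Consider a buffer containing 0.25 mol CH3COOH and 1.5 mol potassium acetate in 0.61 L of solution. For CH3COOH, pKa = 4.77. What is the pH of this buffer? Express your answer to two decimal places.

Henderson–Hasselbalch: pH = pKa + log([CH3COO-]/[CH3COOH]) = 4.77 + log(1.5/0.25)
pH = 4.77 + (+0.778) = 5.55

pH = 5.55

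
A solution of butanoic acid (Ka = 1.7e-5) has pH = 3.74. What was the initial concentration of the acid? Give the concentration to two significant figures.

[H+] = 10^(-3.74) = 1.82 × 10^-4 M = x
Ka = x²/(C₀ − x) ⇒ C₀ = x + x²/Ka
C₀ = 1.82 × 10^-4 + (1.82 × 10^-4)²/(1.7 × 10^-5) = 2.13 × 10^-3 M

C₀ = 2.1 × 10^-3 M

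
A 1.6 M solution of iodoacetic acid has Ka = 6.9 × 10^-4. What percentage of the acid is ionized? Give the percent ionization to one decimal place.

ICH2COOH ⇌ ICH2COO- + H+; let x = [H+] at equilibrium.
x ≈ √(Ka·C₀) = √(6.9 × 10^-4 × 1.6) = 3.32 × 10^-2 M
% ionization = x/C₀ × 100% = 3.32 × 10^-2/1.6 × 100% = 2.1%

2.1%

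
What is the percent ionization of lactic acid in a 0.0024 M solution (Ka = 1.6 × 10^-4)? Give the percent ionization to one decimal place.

CH3CH(OH)COOH ⇌ CH3CH(OH)COO- + H+; let x = [H+] at equilibrium.
Solve x² + 0.00016x − 3.84e-07 = 0 → x = 5.45 × 10^-4 M
% ionization = x/C₀ × 100% = 5.45 × 10^-4/0.0024 × 100% = 22.7%

22.7%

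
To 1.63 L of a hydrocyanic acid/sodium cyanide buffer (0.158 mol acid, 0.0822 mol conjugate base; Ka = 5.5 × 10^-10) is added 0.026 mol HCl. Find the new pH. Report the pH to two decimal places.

Added H+ converts CN- to HCN: HCN → 0.184 mol, CN- → 0.0562 mol.
pKa = −log(5.5 × 10^-10) = 9.260
pH = pKa + log([A⁻]/[HA]) = 9.260 + log(0.0562/0.184) = 9.260 -0.515

pH = 8.74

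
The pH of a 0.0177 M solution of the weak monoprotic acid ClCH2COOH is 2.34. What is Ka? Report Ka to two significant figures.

Ka = 1.6 × 10^-3

[H+] = 10^(-2.34) = 4.57 × 10^-3 M
At equilibrium [HA] = 0.0177 − 4.57 × 10^-3 = 1.31 × 10^-2 M
Ka = [H+][A-]/[HA] = (4.57 × 10^-3)² / 1.31 × 10^-2 = 1.6 × 10^-3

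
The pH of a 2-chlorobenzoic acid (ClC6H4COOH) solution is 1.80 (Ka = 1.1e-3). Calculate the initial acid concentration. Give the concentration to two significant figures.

[H+] = 10^(-1.80) = 1.58 × 10^-2 M = x
Ka = x²/(C₀ − x) ⇒ C₀ = x + x²/Ka
C₀ = 1.58 × 10^-2 + (1.58 × 10^-2)²/(1.1 × 10^-3) = 2.43 × 10^-1 M

C₀ = 2.4 × 10^-1 M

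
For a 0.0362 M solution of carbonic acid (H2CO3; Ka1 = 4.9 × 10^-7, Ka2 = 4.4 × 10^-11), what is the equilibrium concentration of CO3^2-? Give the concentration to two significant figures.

First ionization gives [H+] ≈ [HCO3-] = 1.33 × 10^-4 M.
Second step: Ka2 = [H+][CO3^2-]/[HCO3-] ≈ [CO3^2-] (since [H+] ≈ [HCO3-]).
So [CO3^2-] ≈ Ka2.

4.4 × 10^-11 M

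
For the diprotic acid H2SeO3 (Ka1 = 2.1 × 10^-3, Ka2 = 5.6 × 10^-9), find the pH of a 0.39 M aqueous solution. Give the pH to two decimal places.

Ka1 ≫ Ka2, so treat the first dissociation as the only significant source of H+.
Ka1 = x²/(0.39 − x) = 2.1 × 10^-3
Solving the quadratic: x = (−Ka1 + √(Ka1² + 4·Ka1·C₀))/2 = 2.76 × 10^-2 M
pH = −log(2.76 × 10^-2) = 1.56

pH = 1.56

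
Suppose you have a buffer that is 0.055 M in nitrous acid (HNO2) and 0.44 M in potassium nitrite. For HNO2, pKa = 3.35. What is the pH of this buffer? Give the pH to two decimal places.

Henderson–Hasselbalch: pH = pKa + log([NO2-]/[HNO2]) = 3.35 + log(0.44/0.055)
pH = 3.35 + (+0.903) = 4.25

pH = 4.25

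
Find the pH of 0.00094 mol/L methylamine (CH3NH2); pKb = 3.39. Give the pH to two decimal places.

pH = 10.65

CH3NH2 + H2O ⇌ CH3NH3+ + OH-
Kb = 10^(−3.39) = 4.07 × 10^-4
Kb = [OH-]²/(0.00094 − [OH-]) = 4.07 × 10^-4
The 5% rule fails; solving [OH-]² + Kb·[OH-] − Kb·C₀ = 0 exactly:
[OH-] = [−0.000407 + √(0.000407² + 1.53e-06)]/2 = 4.48 × 10^-4 M
pOH = 3.35, so pH = 14.00 − pOH = 10.65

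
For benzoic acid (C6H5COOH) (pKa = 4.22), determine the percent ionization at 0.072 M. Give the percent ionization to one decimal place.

2.9%

C6H5COOH ⇌ C6H5COO- + H+; let x = [H+] at equilibrium.
Ka = 10^(−4.22) = 6.03 × 10^-5
x ≈ √(Ka·C₀) = √(6.03 × 10^-5 × 0.072) = 2.08 × 10^-3 M
% ionization = x/C₀ × 100% = 2.08 × 10^-3/0.072 × 100% = 2.9%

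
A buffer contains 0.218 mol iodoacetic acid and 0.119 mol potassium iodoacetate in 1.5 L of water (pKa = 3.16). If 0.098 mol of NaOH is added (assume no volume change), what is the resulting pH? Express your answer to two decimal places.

After neutralization: n(ICH2COOH) = 0.12 mol, n(ICH2COO-) = 0.217 mol.
pH = pKa + log([A⁻]/[HA]) = 3.16 + log(0.217/0.12) = 3.16 +0.257

pH = 3.42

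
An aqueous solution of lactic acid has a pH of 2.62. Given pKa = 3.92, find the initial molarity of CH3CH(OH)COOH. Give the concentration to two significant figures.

[H+] = 10^(-2.62) = 2.40 × 10^-3 M = x
Ka = 10^(−3.92) = 1.20 × 10^-4
Ka = x²/(C₀ − x) ⇒ C₀ = x + x²/Ka
C₀ = 2.40 × 10^-3 + (2.40 × 10^-3)²/(1.20 × 10^-4) = 5.04 × 10^-2 M

C₀ = 5.0 × 10^-2 M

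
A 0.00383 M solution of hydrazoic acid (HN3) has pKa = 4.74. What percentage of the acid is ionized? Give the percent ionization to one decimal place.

6.7%

HN3 ⇌ N3- + H+; let x = [H+] at equilibrium.
Ka = 10^(−4.74) = 1.82 × 10^-5
Ka = x²/(C₀ − x); solving the quadratic gives x = 2.55 × 10^-4 M.
Fraction ionized = 2.55 × 10^-4 / 0.00383 = 0.0666 → 6.7%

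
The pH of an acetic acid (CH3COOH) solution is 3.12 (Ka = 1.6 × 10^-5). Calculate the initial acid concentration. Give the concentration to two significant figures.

C₀ = 3.7 × 10^-2 M

[H+] = 10^(-3.12) = 7.59 × 10^-4 M = x
Ka = x²/(C₀ − x) ⇒ C₀ = x + x²/Ka
C₀ = 7.59 × 10^-4 + (7.59 × 10^-4)²/(1.6 × 10^-5) = 3.68 × 10^-2 M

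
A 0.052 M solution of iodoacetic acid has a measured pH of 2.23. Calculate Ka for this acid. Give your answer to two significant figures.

[H+] = 10^(-2.23) = 5.89 × 10^-3 M
At equilibrium [HA] = 0.052 − 5.89 × 10^-3 = 4.61 × 10^-2 M
Ka = [H+][A-]/[HA] = (5.89 × 10^-3)² / 4.61 × 10^-2 = 7.5 × 10^-4

Ka = 7.5 × 10^-4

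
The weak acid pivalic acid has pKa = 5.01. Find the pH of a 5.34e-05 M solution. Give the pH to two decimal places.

pH = 4.73

(CH3)3CCOOH ⇌ (CH3)3CCOO- + H+
Ka = 10^(−5.01) = 9.77 × 10^-6
Let x = [H+] at equilibrium. Ka = x²/(5.34e-05 − x).
Here C₀/Ka ≈ 5.47, so the small-x approximation fails. Use the quadratic:
x = (−Ka + √(Ka² + 4·Ka·C₀))/2 = 1.85 × 10^-5 M
pH = −log[H+] = −log(1.85 × 10^-5) = 4.73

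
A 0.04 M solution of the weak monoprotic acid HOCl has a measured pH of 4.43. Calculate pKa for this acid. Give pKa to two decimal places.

[H+] = 10^(-4.43) = 3.72 × 10^-5 M
At equilibrium [HA] = 0.04 − 3.72 × 10^-5 = 4.00 × 10^-2 M
Ka = [H+][A-]/[HA] = (3.72 × 10^-5)² / 4.00 × 10^-2 = 3.46 × 10^-8
pKa = -log(3.46 × 10^-8) = 7.46

pKa = 7.46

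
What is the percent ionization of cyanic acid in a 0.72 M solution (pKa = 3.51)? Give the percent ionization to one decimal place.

2.1%

HOCN ⇌ OCN- + H+; let x = [H+] at equilibrium.
Ka = 10^(−3.51) = 3.09 × 10^-4
x ≈ √(Ka·C₀) = √(3.09 × 10^-4 × 0.72) = 1.49 × 10^-2 M
Fraction ionized = 1.49 × 10^-2 / 0.72 = 0.0207 → 2.1%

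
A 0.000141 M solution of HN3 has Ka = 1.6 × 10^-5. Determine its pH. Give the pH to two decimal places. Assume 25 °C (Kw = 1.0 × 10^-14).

HN3 ⇌ N3- + H+
From the ICE table, Ka = x²/(0.000141 − x) = 1.6 × 10^-5.
Here C₀/Ka ≈ 8.81, so the small-x approximation fails. Use the quadratic:
x = [−1.6e-05 + √(1.6e-05² + 9.02e-09)]/2 = 4.02 × 10^-5 M
pH = −log[H+] = −log(4.02 × 10^-5) = 4.40

pH = 4.40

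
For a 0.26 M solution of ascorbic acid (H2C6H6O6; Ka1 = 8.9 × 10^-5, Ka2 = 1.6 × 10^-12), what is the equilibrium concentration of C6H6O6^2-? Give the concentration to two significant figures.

1.6 × 10^-12 M

First ionization gives [H+] ≈ [HC6H6O6-] = 4.81 × 10^-3 M.
Second step: Ka2 = [H+][C6H6O6^2-]/[HC6H6O6-] ≈ [C6H6O6^2-] (since [H+] ≈ [HC6H6O6-]).
So [C6H6O6^2-] ≈ Ka2.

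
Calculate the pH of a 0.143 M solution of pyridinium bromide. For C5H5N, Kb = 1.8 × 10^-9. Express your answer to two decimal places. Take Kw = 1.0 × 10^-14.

pH = 3.05

C5H5NH+ is the conjugate acid of the weak base C5H5N.
Ka = Kw/Kb = 1.0×10^-14 / 1.8 × 10^-9 = 5.56 × 10^-6
Ka = x²/(0.143 − x) = 5.56 × 10^-6
Since Ka ≪ C₀, x ≈ √(Ka·C₀) = 8.92 × 10^-4 M.
Check: 0.62% ionized — well under 5%, approximation valid.
pH = −log[H+] = −log(8.92 × 10^-4) = 3.05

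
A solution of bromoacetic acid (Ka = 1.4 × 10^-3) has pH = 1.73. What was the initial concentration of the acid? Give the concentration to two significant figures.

C₀ = 2.7 × 10^-1 M

[H+] = 10^(-1.73) = 1.86 × 10^-2 M = x
Ka = x²/(C₀ − x) ⇒ C₀ = x + x²/Ka
C₀ = 1.86 × 10^-2 + (1.86 × 10^-2)²/(1.4 × 10^-3) = 2.66 × 10^-1 M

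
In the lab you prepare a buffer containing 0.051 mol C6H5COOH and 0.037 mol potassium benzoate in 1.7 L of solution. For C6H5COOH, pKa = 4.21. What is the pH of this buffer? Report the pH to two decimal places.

Henderson–Hasselbalch: pH = pKa + log([C6H5COO-]/[C6H5COOH]) = 4.21 + log(0.037/0.051)
pH = 4.21 + (-0.139) = 4.07

pH = 4.07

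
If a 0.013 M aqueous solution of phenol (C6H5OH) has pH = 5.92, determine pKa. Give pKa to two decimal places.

[H+] = 10^(-5.92) = 1.20 × 10^-6 M
At equilibrium [HA] = 0.013 − 1.20 × 10^-6 = 1.30 × 10^-2 M
Ka = [H+][A-]/[HA] = (1.20 × 10^-6)² / 1.30 × 10^-2 = 1.11 × 10^-10
pKa = -log(1.11 × 10^-10) = 9.95

pKa = 9.95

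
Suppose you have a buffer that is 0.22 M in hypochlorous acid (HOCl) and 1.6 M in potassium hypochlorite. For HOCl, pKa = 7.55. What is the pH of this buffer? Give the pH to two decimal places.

pH = 8.41

pH = pKa + log([A⁻]/[HA]) = 7.55 + log(1.6/0.22)
pH = 7.55 + (+0.862) = 8.41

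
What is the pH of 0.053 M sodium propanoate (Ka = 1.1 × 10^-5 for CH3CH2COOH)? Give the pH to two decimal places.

pH = 8.84

CH3CH2COO- is the conjugate base of the weak acid CH3CH2COOH.
Kb = Kw/Ka = 1.0×10^-14 / 1.1 × 10^-5 = 9.09 × 10^-10
Kb = x²/(0.053 − x) = 9.09 × 10^-10
Since Kb ≪ C₀, x ≈ √(Kb·C₀) = 6.94 × 10^-6 M.
pOH = −log(6.94 × 10^-6) = 5.16; pH = 14.00 − 5.16 = 8.84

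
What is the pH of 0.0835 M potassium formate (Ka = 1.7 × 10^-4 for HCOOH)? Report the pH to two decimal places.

HCOO- is the conjugate base of the weak acid HCOOH.
Kb = Kw/Ka = 1.0×10^-14 / 1.7 × 10^-4 = 5.88 × 10^-11
Let x = [OH-] at equilibrium. Kb = x²/(0.0835 − x).
Since Kb ≪ C₀, x ≈ √(Kb·C₀) = 2.22 × 10^-6 M.
pOH = −log(2.22 × 10^-6) = 5.65; pH = 14.00 − 5.65 = 8.35

pH = 8.35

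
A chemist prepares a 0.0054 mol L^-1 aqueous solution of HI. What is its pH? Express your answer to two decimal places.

pH = 2.27

HI is a strong acid and dissociates completely, so [H+] = 0.0054 M.
pH = -log(0.0054) = 2.27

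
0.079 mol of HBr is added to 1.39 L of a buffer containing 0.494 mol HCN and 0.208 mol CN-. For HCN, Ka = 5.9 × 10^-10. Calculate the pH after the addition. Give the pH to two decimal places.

After neutralization: n(HCN) = 0.573 mol, n(CN-) = 0.129 mol.
pKa = −log(5.9 × 10^-10) = 9.229
pH = pKa + log([A⁻]/[HA]) = 9.229 + log(0.129/0.573) = 9.229 -0.648

pH = 8.58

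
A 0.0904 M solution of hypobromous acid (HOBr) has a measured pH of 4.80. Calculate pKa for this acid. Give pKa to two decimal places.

pKa = 8.56

[H+] = 10^(-4.80) = 1.58 × 10^-5 M
At equilibrium [HA] = 0.0904 − 1.58 × 10^-5 = 9.04 × 10^-2 M
Ka = [H+][A-]/[HA] = (1.58 × 10^-5)² / 9.04 × 10^-2 = 2.76 × 10^-9
pKa = -log(2.76 × 10^-9) = 8.56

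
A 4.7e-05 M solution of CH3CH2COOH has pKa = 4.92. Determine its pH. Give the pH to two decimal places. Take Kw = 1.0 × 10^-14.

pH = 4.73

CH3CH2COOH ⇌ CH3CH2COO- + H+
Ka = 10^(−4.92) = 1.20 × 10^-5
From the ICE table, Ka = [H+]²/(4.7e-05 − [H+]) = 1.20 × 10^-5.
Here C₀/Ka ≈ 3.92, so the small-[H+] approximation fails. Use the quadratic:
[H+] = [−1.2e-05 + √(1.2e-05² + 2.26e-09)]/2 = 1.85 × 10^-5 M
pH = −log[H+] = −log(1.85 × 10^-5) = 4.73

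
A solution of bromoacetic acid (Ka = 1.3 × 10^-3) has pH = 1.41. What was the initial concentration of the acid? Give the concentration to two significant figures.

C₀ = 1.2 M

[H+] = 10^(-1.41) = 3.89 × 10^-2 M = x
Ka = x²/(C₀ − x) ⇒ C₀ = x + x²/Ka
C₀ = 3.89 × 10^-2 + (3.89 × 10^-2)²/(1.3 × 10^-3) = 1.20 M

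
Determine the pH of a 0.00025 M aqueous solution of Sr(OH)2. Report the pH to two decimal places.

Sr(OH)2 is a strong base (each formula unit releases 2 OH-); [OH-] = 0.0005 M.
pOH = -log(0.0005) = 3.30
pH = 14.00 - 3.30 = 10.70

pH = 10.70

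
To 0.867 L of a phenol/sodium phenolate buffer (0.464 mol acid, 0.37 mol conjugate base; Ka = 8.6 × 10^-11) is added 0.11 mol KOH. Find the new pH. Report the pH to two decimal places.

OH- converts C6H5OH to C6H5O-: C6H5OH → 0.354 mol, C6H5O- → 0.48 mol.
pKa = −log(8.6 × 10^-11) = 10.066
pH = pKa + log([A⁻]/[HA]) = 10.066 + log(0.48/0.354) = 10.066 +0.132

pH = 10.20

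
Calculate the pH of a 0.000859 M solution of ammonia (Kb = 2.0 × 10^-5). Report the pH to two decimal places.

NH3 + H2O ⇌ NH4+ + OH-
Kb = x²/(0.000859 − x) = 2.0 × 10^-5
x is not negligible relative to C₀; solve x² + 2e-05·x − 1.72e-08 = 0.
x = (−Kb + √(Kb² + 4·Kb·C₀))/2 = 1.21 × 10^-4 M
pOH = 3.92, so pH = 14.00 − pOH = 10.08

pH = 10.08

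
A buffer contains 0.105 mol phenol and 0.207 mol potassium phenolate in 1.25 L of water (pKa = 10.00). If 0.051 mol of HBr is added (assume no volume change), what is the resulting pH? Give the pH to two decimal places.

pH = 10.00

After neutralization: n(C6H5OH) = 0.156 mol, n(C6H5O-) = 0.156 mol.
Henderson–Hasselbalch with mole ratio 0.156/0.156: pH = 10.00 + (+0.000)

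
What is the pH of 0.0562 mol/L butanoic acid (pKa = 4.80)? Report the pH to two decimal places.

pH = 3.03

CH3(CH2)2COOH ⇌ CH3(CH2)2COO- + H+
Ka = 10^(−4.80) = 1.58 × 10^-5
From the ICE table, Ka = [H+]²/(0.0562 − [H+]) = 1.58 × 10^-5.
Since Ka ≪ C₀, [H+] ≈ √(Ka·C₀) = 9.42 × 10^-4 M.
Check: 1.7% ionized — well under 5%, approximation valid.
pH = −log(9.42 × 10^-4) = 3.03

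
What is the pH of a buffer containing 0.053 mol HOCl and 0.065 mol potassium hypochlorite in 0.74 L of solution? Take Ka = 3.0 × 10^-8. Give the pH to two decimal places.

pH = 7.61

pKa = −log(3.0 × 10^-8) = 7.523
Henderson–Hasselbalch: pH = pKa + log([OCl-]/[HOCl]) = 7.523 + log(0.065/0.053)
pH = 7.523 + (+0.089) = 7.61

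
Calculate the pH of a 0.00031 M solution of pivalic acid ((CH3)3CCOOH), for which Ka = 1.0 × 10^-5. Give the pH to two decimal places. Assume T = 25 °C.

pH = 4.29

(CH3)3CCOOH ⇌ (CH3)3CCOO- + H+
Let x = [H+] at equilibrium. Ka = x²/(0.00031 − x).
The 5% rule fails; solving x² + Ka·x − Ka·C₀ = 0 exactly:
x = [−1e-05 + √(1e-05² + 1.24e-08)]/2 = 5.09 × 10^-5 M
pH = −log(5.09 × 10^-5) = 4.29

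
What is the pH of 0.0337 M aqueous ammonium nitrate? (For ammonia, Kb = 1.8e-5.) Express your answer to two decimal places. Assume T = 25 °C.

pH = 5.36

NH4+ is the conjugate acid of the weak base NH3.
Ka = Kw/Kb = 1.0×10^-14 / 1.8 × 10^-5 = 5.56 × 10^-10
From the ICE table, Ka = [H+]²/(0.0337 − [H+]) = 5.56 × 10^-10.
Neglecting [H+] in the denominator: [H+] = √(5.56 × 10^-10 × 0.0337) = 4.33 × 10^-6 M
pH = −log(4.33 × 10^-6) = 5.36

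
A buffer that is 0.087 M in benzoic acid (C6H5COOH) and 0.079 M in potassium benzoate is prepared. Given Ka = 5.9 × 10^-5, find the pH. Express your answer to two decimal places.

pKa = −log(5.9 × 10^-5) = 4.229
pH = pKa + log([A⁻]/[HA]) = 4.229 + log(0.079/0.087)
pH = 4.229 + (-0.042) = 4.19

pH = 4.19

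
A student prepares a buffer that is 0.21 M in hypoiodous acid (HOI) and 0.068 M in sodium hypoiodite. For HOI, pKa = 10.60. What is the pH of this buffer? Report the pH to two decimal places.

pH = pKa + log([A⁻]/[HA]) = 10.60 + log(0.068/0.21)
pH = 10.60 + (-0.490) = 10.11

pH = 10.11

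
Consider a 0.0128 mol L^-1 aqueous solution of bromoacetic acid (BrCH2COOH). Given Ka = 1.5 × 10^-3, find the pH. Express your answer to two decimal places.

pH = 2.43

BrCH2COOH ⇌ BrCH2COO- + H+
From the ICE table, Ka = x²/(0.0128 − x) = 1.5 × 10^-3.
Here C₀/Ka ≈ 8.53, so the small-x approximation fails. Use the quadratic:
x = [−0.0015 + √(0.0015² + 7.68e-05)]/2 = 3.70 × 10^-3 M
pH = −log(3.70 × 10^-3) = 2.43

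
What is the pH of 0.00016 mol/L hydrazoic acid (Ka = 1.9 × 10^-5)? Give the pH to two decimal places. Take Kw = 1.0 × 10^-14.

pH = 4.33

HN3 ⇌ N3- + H+
Ka = x²/(0.00016 − x) = 1.9 × 10^-5
Here C₀/Ka ≈ 8.42, so the small-x approximation fails. Use the quadratic:
x = (−Ka + √(Ka² + 4·Ka·C₀))/2 = 4.64 × 10^-5 M
pH = −log(4.64 × 10^-5) = 4.33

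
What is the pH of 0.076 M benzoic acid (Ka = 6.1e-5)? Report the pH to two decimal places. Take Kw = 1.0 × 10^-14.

pH = 2.67

C6H5COOH ⇌ C6H5COO- + H+
Ka = [H+]²/(0.076 − [H+]) = 6.1 × 10^-5
Since Ka ≪ C₀, [H+] ≈ √(Ka·C₀) = 2.15 × 10^-3 M.
pH = −log[H+] = −log(2.15 × 10^-3) = 2.67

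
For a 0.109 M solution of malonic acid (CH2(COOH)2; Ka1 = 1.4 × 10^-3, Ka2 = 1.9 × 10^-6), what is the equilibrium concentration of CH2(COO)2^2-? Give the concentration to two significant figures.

First ionization gives [H+] ≈ [CH2(COOH)COO-] = 1.17 × 10^-2 M.
Second step: Ka2 = [H+][CH2(COO)2^2-]/[CH2(COOH)COO-] ≈ [CH2(COO)2^2-] (since [H+] ≈ [CH2(COOH)COO-]).
So [CH2(COO)2^2-] ≈ Ka2.

1.9 × 10^-6 M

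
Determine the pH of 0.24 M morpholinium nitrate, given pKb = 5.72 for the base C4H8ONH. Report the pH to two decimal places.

pH = 4.45

C4H8ONH2+ is the conjugate acid of the weak base C4H8ONH.
Kb = 10^(−5.72) = 1.91 × 10^-6
Ka = Kw/Kb = 1.0×10^-14 / 1.91 × 10^-6 = 5.24 × 10^-9
Ka = x²/(0.24 − x) = 5.24 × 10^-9
Assume x ≪ 0.24: x ≈ √(5.24 × 10^-9 × 0.24) = 3.55 × 10^-5 M
Check: 0.015% ionized — well under 5%, approximation valid.
pH = −log(3.55 × 10^-5) = 4.45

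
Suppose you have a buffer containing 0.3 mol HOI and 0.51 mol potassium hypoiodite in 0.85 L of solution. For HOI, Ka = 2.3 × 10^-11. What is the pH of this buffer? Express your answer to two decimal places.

pKa = −log(2.3 × 10^-11) = 10.638
pH = pKa + log([A⁻]/[HA]) = 10.638 + log(0.51/0.3)
pH = 10.638 + (+0.230) = 10.87

pH = 10.87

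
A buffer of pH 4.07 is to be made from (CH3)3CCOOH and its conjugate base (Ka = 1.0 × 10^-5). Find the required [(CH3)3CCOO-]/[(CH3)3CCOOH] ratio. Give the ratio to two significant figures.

pKa = -log(1.0 × 10^-5) = 5.000
pH = pKa + log(r) ⇒ log(r) = 4.07 − 5.000 = -0.930
r = [(CH3)3CCOO-]/[(CH3)3CCOOH] = 10^(-0.930) = 0.117

ratio = 0.12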